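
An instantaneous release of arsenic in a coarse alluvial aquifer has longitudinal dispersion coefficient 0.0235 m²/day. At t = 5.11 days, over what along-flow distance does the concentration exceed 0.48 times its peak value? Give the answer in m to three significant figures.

The plume is Gaussian with σ = √(2Dt) = √(2 × 0.0235 × 5.11) = 0.4901 m.
C/C_peak = exp(−Δx²/(2σ²)) = 0.48 ⇒ Δx = σ·√(−2 ln 0.48) = 0.4901 × 1.212 = 0.5940 m.
Width = 2Δx = 1.19 m.

1.19 m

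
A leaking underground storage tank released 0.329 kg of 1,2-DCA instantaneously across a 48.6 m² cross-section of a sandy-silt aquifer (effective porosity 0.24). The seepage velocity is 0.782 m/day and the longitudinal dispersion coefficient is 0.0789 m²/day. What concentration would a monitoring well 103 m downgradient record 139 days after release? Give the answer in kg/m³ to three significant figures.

For an instantaneous plane source, C(x,t) = M/(n_e·A·√(4πDt)) · exp(−(x−vt)²/(4Dt)), with n_e·A the pore (flow) area.
Plume center vt = 0.782 × 139 = 108.698 m, so the well at 103 m is 5.698 m upgradient of the peak.
√(4πDt) = 11.74 m, giving peak height M/(n_e·A·√(4πDt)) = 0.329/(0.24 × 48.6 × 11.74) = 0.002403 kg/m³.
(x−vt)²/(4Dt) = (-5.698)²/(4 × 0.0789 × 139) = 0.7401; exp(−0.7401) = 0.4771.
C = 0.002403 × 0.4771 = 0.00115 kg/m³.

0.00115 kg/m³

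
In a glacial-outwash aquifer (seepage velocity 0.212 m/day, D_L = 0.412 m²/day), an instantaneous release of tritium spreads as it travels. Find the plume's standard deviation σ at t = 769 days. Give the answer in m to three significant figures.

25.2 m

Dispersive spreading gives a Gaussian with σ² = 2Dt; advection only shifts the center.
σ = √(2 × 0.412 × 769) = 25.2 m.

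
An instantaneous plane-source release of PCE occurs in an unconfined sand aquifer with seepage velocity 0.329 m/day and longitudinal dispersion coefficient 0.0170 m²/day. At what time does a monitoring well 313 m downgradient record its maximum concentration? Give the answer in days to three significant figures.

For the 1D instantaneous-source solution, setting ∂C/∂t = 0 at fixed x gives v²t² + 2Dt − x² = 0, so t = (√(D² + v²x²) − D)/v².
√(D² + v²x²) = √(0.0170² + 0.329² × 313²) = 103.0; v² = 0.108241.
t = (103.0 − 0.0170)/0.108241 = 951 days (vs. the pure-advection estimate x/v = 951 d).

951 days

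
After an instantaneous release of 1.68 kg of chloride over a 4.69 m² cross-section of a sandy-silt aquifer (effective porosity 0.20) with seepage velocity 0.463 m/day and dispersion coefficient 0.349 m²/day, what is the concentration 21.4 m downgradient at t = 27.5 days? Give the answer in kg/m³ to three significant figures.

0.0230 kg/m³

For an instantaneous plane source, C(x,t) = M/(n_e·A·√(4πDt)) · exp(−(x−vt)²/(4Dt)), with n_e·A the pore (flow) area.
Plume center vt = 0.463 × 27.5 = 12.7325 m, so the well at 21.4 m is 8.6675 m downgradient of the peak.
√(4πDt) = 10.98 m, giving peak height M/(n_e·A·√(4πDt)) = 1.68/(0.20 × 4.69 × 10.98) = 0.1631 kg/m³.
(x−vt)²/(4Dt) = (8.6675)²/(4 × 0.349 × 27.5) = 1.957; exp(−1.957) = 0.1413.
C = 0.1631 × 0.1413 = 0.0230 kg/m³.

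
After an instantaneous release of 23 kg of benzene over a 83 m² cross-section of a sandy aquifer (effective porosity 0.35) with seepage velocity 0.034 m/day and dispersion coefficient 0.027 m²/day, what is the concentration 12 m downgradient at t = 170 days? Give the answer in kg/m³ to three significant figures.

For an instantaneous plane source, C(x,t) = M/(n_e·A·√(4πDt)) · exp(−(x−vt)²/(4Dt)), with n_e·A the pore (flow) area.
Plume center vt = 0.034 × 170 = 5.78 m, so the well at 12 m is 6.22 m downgradient of the peak.
√(4πDt) = 7.595 m, giving peak height M/(n_e·A·√(4πDt)) = 23/(0.35 × 83 × 7.595) = 0.1042 kg/m³.
(x−vt)²/(4Dt) = (6.22)²/(4 × 0.027 × 170) = 2.107; exp(−2.107) = 0.1216.
C = 0.1042 × 0.1216 = 0.0127 kg/m³.

0.0127 kg/m³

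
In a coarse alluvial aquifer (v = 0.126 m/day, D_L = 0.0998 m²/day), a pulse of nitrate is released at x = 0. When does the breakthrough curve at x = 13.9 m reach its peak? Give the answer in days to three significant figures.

For the 1D instantaneous-source solution, setting ∂C/∂t = 0 at fixed x gives v²t² + 2Dt − x² = 0, so t = (√(D² + v²x²) − D)/v².
√(D² + v²x²) = √(0.0998² + 0.126² × 13.9²) = 1.754; v² = 0.015876.
t = (1.754 − 0.0998)/0.015876 = 104 days (vs. the pure-advection estimate x/v = 110 d).

104 days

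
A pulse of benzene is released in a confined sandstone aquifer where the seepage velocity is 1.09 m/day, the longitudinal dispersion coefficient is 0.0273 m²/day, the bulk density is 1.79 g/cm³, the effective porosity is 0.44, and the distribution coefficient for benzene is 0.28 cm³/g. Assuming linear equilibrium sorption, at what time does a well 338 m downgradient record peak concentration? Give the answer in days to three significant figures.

663 days

Retardation factor R = 1 + ρ_b·K_d/n = 1 + 1.79 × 0.28/0.44 = 2.139.
Sorption retards both mechanisms: v_R = v/R = 0.5096 m/day, D_R = D/R = 0.01276 m²/day.
Peak time from v_R²t² + 2D_R t − x² = 0: t = (√(D_R² + v_R²x²) − D_R)/v_R².
√(D_R² + v_R²x²) = √(0.01276² + 0.5096² × 338²) = 172.2; v_R² = 0.2597.
t = (172.2 − 0.01276)/0.2597 = 663 days.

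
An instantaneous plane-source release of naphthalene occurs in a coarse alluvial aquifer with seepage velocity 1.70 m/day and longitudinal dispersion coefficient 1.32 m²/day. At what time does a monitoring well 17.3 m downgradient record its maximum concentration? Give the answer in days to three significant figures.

For the 1D instantaneous-source solution, setting ∂C/∂t = 0 at fixed x gives v²t² + 2Dt − x² = 0, so t = (√(D² + v²x²) − D)/v².
√(D² + v²x²) = √(1.32² + 1.70² × 17.3²) = 29.44; v² = 2.89.
t = (29.44 − 1.32)/2.89 = 9.73 days (vs. the pure-advection estimate x/v = 10.2 d).

9.73 days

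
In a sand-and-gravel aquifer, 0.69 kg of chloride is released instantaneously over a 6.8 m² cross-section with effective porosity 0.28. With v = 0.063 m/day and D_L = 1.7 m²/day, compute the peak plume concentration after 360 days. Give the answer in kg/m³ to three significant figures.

The peak of an instantaneous 1D plume sits at x = vt; there the Gaussian factor is 1 and C_max = M/(n_e·A·√(4πDt)), where n_e·A is the pore area the mass is dissolved in.
√(4πDt) = √(4π × 1.7 × 360) = 87.70 m, so C_max = 0.69/(0.28 × 6.8 × 87.70) = 0.00413 kg/m³.

0.00413 kg/m³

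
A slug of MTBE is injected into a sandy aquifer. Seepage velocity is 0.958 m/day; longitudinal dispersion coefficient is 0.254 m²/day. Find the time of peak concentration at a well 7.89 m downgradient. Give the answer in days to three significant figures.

For the 1D instantaneous-source solution, setting ∂C/∂t = 0 at fixed x gives v²t² + 2Dt − x² = 0, so t = (√(D² + v²x²) − D)/v².
√(D² + v²x²) = √(0.254² + 0.958² × 7.89²) = 7.563; v² = 0.917764.
t = (7.563 − 0.254)/0.917764 = 7.96 days (vs. the pure-advection estimate x/v = 8.24 d).

7.96 days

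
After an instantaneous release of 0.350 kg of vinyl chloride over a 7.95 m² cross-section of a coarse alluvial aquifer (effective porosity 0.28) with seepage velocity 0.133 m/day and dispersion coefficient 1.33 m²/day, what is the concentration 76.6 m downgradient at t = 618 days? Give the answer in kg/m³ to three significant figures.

0.00153 kg/m³

For an instantaneous plane source, C(x,t) = M/(n_e·A·√(4πDt)) · exp(−(x−vt)²/(4Dt)), with n_e·A the pore (flow) area.
Plume center vt = 0.133 × 618 = 82.194 m, so the well at 76.6 m is 5.594 m upgradient of the peak.
√(4πDt) = 101.6 m, giving peak height M/(n_e·A·√(4πDt)) = 0.350/(0.28 × 7.95 × 101.6) = 0.001548 kg/m³.
(x−vt)²/(4Dt) = (-5.594)²/(4 × 1.33 × 618) = 0.009518; exp(−0.009518) = 0.9905.
C = 0.001548 × 0.9905 = 0.00153 kg/m³.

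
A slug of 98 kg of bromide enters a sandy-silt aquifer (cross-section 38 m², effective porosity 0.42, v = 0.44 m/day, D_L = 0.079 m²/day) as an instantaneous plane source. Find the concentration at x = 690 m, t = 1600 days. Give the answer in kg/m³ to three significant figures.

For an instantaneous plane source, C(x,t) = M/(n_e·A·√(4πDt)) · exp(−(x−vt)²/(4Dt)), with n_e·A the pore (flow) area.
Plume center vt = 0.44 × 1600 = 704 m, so the well at 690 m is 14 m upgradient of the peak.
√(4πDt) = 39.85 m, giving peak height M/(n_e·A·√(4πDt)) = 98/(0.42 × 38 × 39.85) = 0.1541 kg/m³.
(x−vt)²/(4Dt) = (-14)²/(4 × 0.079 × 1600) = 0.3877; exp(−0.3877) = 0.6786.
C = 0.1541 × 0.6786 = 0.105 kg/m³.

0.105 kg/m³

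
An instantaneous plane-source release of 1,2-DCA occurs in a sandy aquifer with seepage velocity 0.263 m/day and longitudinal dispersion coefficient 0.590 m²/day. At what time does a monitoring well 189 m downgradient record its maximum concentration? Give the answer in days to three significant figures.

For the 1D instantaneous-source solution, setting ∂C/∂t = 0 at fixed x gives v²t² + 2Dt − x² = 0, so t = (√(D² + v²x²) − D)/v².
√(D² + v²x²) = √(0.590² + 0.263² × 189²) = 49.71; v² = 0.069169.
t = (49.71 − 0.590)/0.069169 = 710 days (vs. the pure-advection estimate x/v = 719 d).

710 days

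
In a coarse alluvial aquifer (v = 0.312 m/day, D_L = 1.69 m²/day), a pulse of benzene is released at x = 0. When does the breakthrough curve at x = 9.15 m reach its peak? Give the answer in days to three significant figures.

16.7 days

For the 1D instantaneous-source solution, setting ∂C/∂t = 0 at fixed x gives v²t² + 2Dt − x² = 0, so t = (√(D² + v²x²) − D)/v².
√(D² + v²x²) = √(1.69² + 0.312² × 9.15²) = 3.318; v² = 0.097344.
t = (3.318 − 1.69)/0.097344 = 16.7 days (vs. the pure-advection estimate x/v = 29.3 d).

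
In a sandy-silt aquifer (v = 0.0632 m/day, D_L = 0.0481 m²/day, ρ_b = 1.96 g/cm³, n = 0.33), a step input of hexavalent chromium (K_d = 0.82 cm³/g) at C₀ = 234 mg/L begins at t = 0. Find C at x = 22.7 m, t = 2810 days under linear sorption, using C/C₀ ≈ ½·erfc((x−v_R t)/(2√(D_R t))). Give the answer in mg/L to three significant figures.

203 mg/L

Retardation factor R = 1 + ρ_b·K_d/n = 1 + 1.96 × 0.82/0.33 = 5.870.
Sorption retards both mechanisms: v_R = v/R = 0.01077 m/day, D_R = D/R = 0.008194 m²/day.
v_R·t = 0.01077 × 2810 = 30.2637 m; 2√(D_R t) = 9.597 m; argument = (22.7 − 30.2637)/9.597 = -0.7881.
C = C₀ × ½·erfc(-0.7881) = 234 × 0.8675 = 203 mg/L.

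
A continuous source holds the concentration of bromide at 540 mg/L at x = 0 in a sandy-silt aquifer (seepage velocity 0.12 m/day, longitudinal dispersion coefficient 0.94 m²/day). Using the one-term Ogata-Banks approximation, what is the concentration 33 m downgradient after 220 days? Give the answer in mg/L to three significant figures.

201 mg/L

For a continuous step input, C/C₀ ≈ ½·erfc((x−vt)/(2√(Dt))).
vt = 0.12 × 220 = 26.4 m and 2√(Dt) = 2√(0.94 × 220) = 28.76 m.
Argument (x−vt)/(2√(Dt)) = (33 − 26.4)/28.76 = 0.2295; ½·erfc(0.2295) = 0.3728.
C = 540 × 0.3728 = 201 mg/L.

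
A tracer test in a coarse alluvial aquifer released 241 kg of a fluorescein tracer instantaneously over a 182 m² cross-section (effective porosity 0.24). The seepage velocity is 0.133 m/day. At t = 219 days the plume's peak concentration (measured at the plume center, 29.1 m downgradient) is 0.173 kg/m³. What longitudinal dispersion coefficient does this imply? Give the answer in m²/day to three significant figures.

0.370 m²/day

At the plume center C_max = M/(n_e·A·√(4πDt)), so D = M²/(4πt·(n_e·A·C_max)²).
n_e·A·C_max = 0.24 × 182 × 0.173 = 7.557 kg/m.
D = 241²/(4π × 219 × 7.557²) = 0.370 m²/day.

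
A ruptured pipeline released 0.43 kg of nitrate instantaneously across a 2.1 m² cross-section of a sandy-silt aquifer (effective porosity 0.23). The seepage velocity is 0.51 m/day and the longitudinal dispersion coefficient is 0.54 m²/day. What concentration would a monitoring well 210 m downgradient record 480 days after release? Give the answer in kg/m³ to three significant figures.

0.00485 kg/m³

For an instantaneous plane source, C(x,t) = M/(n_e·A·√(4πDt)) · exp(−(x−vt)²/(4Dt)), with n_e·A the pore (flow) area.
Plume center vt = 0.51 × 480 = 244.8 m, so the well at 210 m is 34.8 m upgradient of the peak.
√(4πDt) = 57.07 m, giving peak height M/(n_e·A·√(4πDt)) = 0.43/(0.23 × 2.1 × 57.07) = 0.01560 kg/m³.
(x−vt)²/(4Dt) = (-34.8)²/(4 × 0.54 × 480) = 1.168; exp(−1.168) = 0.3110.
C = 0.01560 × 0.3110 = 0.00485 kg/m³.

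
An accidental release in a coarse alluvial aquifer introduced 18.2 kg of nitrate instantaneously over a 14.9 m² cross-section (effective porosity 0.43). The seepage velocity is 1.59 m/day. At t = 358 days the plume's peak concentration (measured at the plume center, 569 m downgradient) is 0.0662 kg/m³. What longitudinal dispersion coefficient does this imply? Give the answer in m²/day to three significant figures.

At the plume center C_max = M/(n_e·A·√(4πDt)), so D = M²/(4πt·(n_e·A·C_max)²).
n_e·A·C_max = 0.43 × 14.9 × 0.0662 = 0.4241 kg/m.
D = 18.2²/(4π × 358 × 0.4241²) = 0.409 m²/day.

0.409 m²/day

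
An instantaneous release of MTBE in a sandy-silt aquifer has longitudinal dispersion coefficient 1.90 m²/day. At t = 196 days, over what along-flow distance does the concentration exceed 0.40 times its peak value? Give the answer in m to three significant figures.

The plume is Gaussian with σ = √(2Dt) = √(2 × 1.90 × 196) = 27.29 m.
C/C_peak = exp(−Δx²/(2σ²)) = 0.40 ⇒ Δx = σ·√(−2 ln 0.40) = 27.29 × 1.354 = 36.95 m.
Width = 2Δx = 73.9 m.

73.9 m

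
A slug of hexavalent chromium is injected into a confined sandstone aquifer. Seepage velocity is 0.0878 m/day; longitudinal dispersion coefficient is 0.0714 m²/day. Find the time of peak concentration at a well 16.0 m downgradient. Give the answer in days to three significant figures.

For the 1D instantaneous-source solution, setting ∂C/∂t = 0 at fixed x gives v²t² + 2Dt − x² = 0, so t = (√(D² + v²x²) − D)/v².
√(D² + v²x²) = √(0.0714² + 0.0878² × 16.0²) = 1.407; v² = 0.00770884.
t = (1.407 − 0.0714)/0.00770884 = 173 days (vs. the pure-advection estimate x/v = 182 d).

173 days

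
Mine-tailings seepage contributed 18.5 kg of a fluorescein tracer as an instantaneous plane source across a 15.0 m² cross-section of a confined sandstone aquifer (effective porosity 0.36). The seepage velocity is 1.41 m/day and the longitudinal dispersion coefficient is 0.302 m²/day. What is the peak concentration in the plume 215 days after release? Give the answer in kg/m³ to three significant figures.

The peak of an instantaneous 1D plume sits at x = vt; there the Gaussian factor is 1 and C_max = M/(n_e·A·√(4πDt)), where n_e·A is the pore area the mass is dissolved in.
√(4πDt) = √(4π × 0.302 × 215) = 28.56 m, so C_max = 18.5/(0.36 × 15.0 × 28.56) = 0.120 kg/m³.

0.120 kg/m³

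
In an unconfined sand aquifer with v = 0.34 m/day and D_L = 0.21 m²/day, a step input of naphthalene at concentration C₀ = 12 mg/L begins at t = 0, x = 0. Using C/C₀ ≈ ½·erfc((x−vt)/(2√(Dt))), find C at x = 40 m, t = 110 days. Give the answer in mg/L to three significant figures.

4.21 mg/L

For a continuous step input, C/C₀ ≈ ½·erfc((x−vt)/(2√(Dt))).
vt = 0.34 × 110 = 37.4 m and 2√(Dt) = 2√(0.21 × 110) = 9.612 m.
Argument (x−vt)/(2√(Dt)) = (40 − 37.4)/9.612 = 0.2705; ½·erfc(0.2705) = 0.3510.
C = 12 × 0.3510 = 4.21 mg/L.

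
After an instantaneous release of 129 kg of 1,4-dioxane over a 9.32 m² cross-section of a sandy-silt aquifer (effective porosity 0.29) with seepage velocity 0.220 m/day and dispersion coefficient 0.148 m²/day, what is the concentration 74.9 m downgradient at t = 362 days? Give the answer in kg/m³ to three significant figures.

1.66 kg/m³

For an instantaneous plane source, C(x,t) = M/(n_e·A·√(4πDt)) · exp(−(x−vt)²/(4Dt)), with n_e·A the pore (flow) area.
Plume center vt = 0.220 × 362 = 79.64 m, so the well at 74.9 m is 4.74 m upgradient of the peak.
√(4πDt) = 25.95 m, giving peak height M/(n_e·A·√(4πDt)) = 129/(0.29 × 9.32 × 25.95) = 1.839 kg/m³.
(x−vt)²/(4Dt) = (-4.74)²/(4 × 0.148 × 362) = 0.1048; exp(−0.1048) = 0.9005.
C = 1.839 × 0.9005 = 1.66 kg/m³.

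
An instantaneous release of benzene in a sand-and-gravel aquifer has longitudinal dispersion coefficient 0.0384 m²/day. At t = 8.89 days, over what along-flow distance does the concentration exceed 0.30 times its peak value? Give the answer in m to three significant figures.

2.56 m

The plume is Gaussian with σ = √(2Dt) = √(2 × 0.0384 × 8.89) = 0.8263 m.
C/C_peak = exp(−Δx²/(2σ²)) = 0.30 ⇒ Δx = σ·√(−2 ln 0.30) = 0.8263 × 1.552 = 1.282 m.
Width = 2Δx = 2.56 m.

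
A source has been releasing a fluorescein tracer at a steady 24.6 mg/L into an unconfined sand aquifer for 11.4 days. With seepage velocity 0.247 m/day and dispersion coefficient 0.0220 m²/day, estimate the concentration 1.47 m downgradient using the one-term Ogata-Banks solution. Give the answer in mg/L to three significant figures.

For a continuous step input, C/C₀ ≈ ½·erfc((x−vt)/(2√(Dt))).
vt = 0.247 × 11.4 = 2.8158 m and 2√(Dt) = 2√(0.0220 × 11.4) = 1.002 m.
Argument (x−vt)/(2√(Dt)) = (1.47 − 2.8158)/1.002 = -1.343; ½·erfc(-1.343) = 0.9712.
C = 24.6 × 0.9712 = 23.9 mg/L.

23.9 mg/L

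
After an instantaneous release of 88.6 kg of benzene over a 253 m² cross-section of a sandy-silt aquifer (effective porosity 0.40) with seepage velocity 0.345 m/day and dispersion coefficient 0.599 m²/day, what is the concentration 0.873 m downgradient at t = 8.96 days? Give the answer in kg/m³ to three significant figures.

0.0848 kg/m³

For an instantaneous plane source, C(x,t) = M/(n_e·A·√(4πDt)) · exp(−(x−vt)²/(4Dt)), with n_e·A the pore (flow) area.
Plume center vt = 0.345 × 8.96 = 3.0912 m, so the well at 0.873 m is 2.2182 m upgradient of the peak.
√(4πDt) = 8.212 m, giving peak height M/(n_e·A·√(4πDt)) = 88.6/(0.40 × 253 × 8.212) = 0.1066 kg/m³.
(x−vt)²/(4Dt) = (-2.2182)²/(4 × 0.599 × 8.96) = 0.2292; exp(−0.2292) = 0.7952.
C = 0.1066 × 0.7952 = 0.0848 kg/m³.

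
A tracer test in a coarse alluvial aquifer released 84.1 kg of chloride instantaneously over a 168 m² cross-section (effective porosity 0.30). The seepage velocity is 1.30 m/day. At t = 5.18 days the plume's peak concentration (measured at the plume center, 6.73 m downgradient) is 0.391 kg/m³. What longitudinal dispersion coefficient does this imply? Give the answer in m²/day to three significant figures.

0.280 m²/day

At the plume center C_max = M/(n_e·A·√(4πDt)), so D = M²/(4πt·(n_e·A·C_max)²).
n_e·A·C_max = 0.30 × 168 × 0.391 = 19.71 kg/m.
D = 84.1²/(4π × 5.18 × 19.71²) = 0.280 m²/day.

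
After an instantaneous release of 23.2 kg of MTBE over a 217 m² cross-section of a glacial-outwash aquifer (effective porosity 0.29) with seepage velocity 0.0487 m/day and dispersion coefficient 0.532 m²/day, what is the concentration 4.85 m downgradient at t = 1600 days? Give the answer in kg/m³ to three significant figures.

0.000743 kg/m³

For an instantaneous plane source, C(x,t) = M/(n_e·A·√(4πDt)) · exp(−(x−vt)²/(4Dt)), with n_e·A the pore (flow) area.
Plume center vt = 0.0487 × 1600 = 77.92 m, so the well at 4.85 m is 73.07 m upgradient of the peak.
√(4πDt) = 103.4 m, giving peak height M/(n_e·A·√(4πDt)) = 23.2/(0.29 × 217 × 103.4) = 0.003565 kg/m³.
(x−vt)²/(4Dt) = (-73.07)²/(4 × 0.532 × 1600) = 1.568; exp(−1.568) = 0.2085.
C = 0.003565 × 0.2085 = 0.000743 kg/m³.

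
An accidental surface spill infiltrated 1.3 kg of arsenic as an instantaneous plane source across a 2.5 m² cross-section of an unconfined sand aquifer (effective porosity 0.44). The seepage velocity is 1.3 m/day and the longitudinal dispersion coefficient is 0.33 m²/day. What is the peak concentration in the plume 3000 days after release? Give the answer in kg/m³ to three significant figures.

The peak of an instantaneous 1D plume sits at x = vt; there the Gaussian factor is 1 and C_max = M/(n_e·A·√(4πDt)), where n_e·A is the pore area the mass is dissolved in.
√(4πDt) = √(4π × 0.33 × 3000) = 111.5 m, so C_max = 1.3/(0.44 × 2.5 × 111.5) = 0.0106 kg/m³.

0.0106 kg/m³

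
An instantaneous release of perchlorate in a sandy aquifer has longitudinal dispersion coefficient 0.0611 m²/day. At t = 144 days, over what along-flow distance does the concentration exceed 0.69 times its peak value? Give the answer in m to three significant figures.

7.23 m

The plume is Gaussian with σ = √(2Dt) = √(2 × 0.0611 × 144) = 4.195 m.
C/C_peak = exp(−Δx²/(2σ²)) = 0.69 ⇒ Δx = σ·√(−2 ln 0.69) = 4.195 × 0.8615 = 3.614 m.
Width = 2Δx = 7.23 m.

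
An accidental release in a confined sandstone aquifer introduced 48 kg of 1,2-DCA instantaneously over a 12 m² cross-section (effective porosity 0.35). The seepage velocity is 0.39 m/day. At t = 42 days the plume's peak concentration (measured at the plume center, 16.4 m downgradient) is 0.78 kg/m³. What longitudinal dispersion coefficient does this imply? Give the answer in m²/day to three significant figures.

At the plume center C_max = M/(n_e·A·√(4πDt)), so D = M²/(4πt·(n_e·A·C_max)²).
n_e·A·C_max = 0.35 × 12 × 0.78 = 3.276 kg/m.
D = 48²/(4π × 42 × 3.276²) = 0.407 m²/day.

0.407 m²/day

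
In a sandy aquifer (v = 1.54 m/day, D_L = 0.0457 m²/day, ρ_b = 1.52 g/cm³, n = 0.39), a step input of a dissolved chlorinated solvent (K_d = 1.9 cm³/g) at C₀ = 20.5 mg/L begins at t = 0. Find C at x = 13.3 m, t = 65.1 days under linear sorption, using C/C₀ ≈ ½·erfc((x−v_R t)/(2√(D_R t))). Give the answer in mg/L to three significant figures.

1.05 mg/L

Retardation factor R = 1 + ρ_b·K_d/n = 1 + 1.52 × 1.9/0.39 = 8.405.
Sorption retards both mechanisms: v_R = v/R = 0.1832 m/day, D_R = D/R = 0.005437 m²/day.
v_R·t = 0.1832 × 65.1 = 11.92632 m; 2√(D_R t) = 1.190 m; argument = (13.3 − 11.92632)/1.190 = 1.154.
C = C₀ × ½·erfc(1.154) = 20.5 × 0.05134 = 1.05 mg/L.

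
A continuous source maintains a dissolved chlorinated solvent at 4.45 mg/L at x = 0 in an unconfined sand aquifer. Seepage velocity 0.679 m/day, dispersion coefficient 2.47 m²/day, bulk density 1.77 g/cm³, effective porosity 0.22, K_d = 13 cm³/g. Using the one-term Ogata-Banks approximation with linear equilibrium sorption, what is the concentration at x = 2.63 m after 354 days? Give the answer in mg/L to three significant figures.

Retardation factor R = 1 + ρ_b·K_d/n = 1 + 1.77 × 13/0.22 = 105.6.
Sorption retards both mechanisms: v_R = v/R = 0.006430 m/day, D_R = D/R = 0.02339 m²/day.
v_R·t = 0.006430 × 354 = 2.27622 m; 2√(D_R t) = 5.755 m; argument = (2.63 − 2.27622)/5.755 = 0.06147.
C = C₀ × ½·erfc(0.06147) = 4.45 × 0.4654 = 2.07 mg/L.

2.07 mg/L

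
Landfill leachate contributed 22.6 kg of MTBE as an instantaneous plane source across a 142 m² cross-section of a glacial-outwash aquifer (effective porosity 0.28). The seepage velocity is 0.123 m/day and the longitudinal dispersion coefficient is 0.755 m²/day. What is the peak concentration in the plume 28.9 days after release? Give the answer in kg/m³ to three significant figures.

The peak of an instantaneous 1D plume sits at x = vt; there the Gaussian factor is 1 and C_max = M/(n_e·A·√(4πDt)), where n_e·A is the pore area the mass is dissolved in.
√(4πDt) = √(4π × 0.755 × 28.9) = 16.56 m, so C_max = 22.6/(0.28 × 142 × 16.56) = 0.0343 kg/m³.

0.0343 kg/m³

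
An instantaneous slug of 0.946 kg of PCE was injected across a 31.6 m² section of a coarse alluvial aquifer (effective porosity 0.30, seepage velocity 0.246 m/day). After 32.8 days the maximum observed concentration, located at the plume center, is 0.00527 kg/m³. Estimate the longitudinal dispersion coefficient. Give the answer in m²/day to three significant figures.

At the plume center C_max = M/(n_e·A·√(4πDt)), so D = M²/(4πt·(n_e·A·C_max)²).
n_e·A·C_max = 0.30 × 31.6 × 0.00527 = 0.04996 kg/m.
D = 0.946²/(4π × 32.8 × 0.04996²) = 0.870 m²/day.

0.870 m²/day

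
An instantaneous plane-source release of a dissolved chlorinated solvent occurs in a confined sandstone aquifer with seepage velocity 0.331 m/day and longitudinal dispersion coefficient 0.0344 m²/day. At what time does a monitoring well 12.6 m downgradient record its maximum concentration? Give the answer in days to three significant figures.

37.8 days

For the 1D instantaneous-source solution, setting ∂C/∂t = 0 at fixed x gives v²t² + 2Dt − x² = 0, so t = (√(D² + v²x²) − D)/v².
√(D² + v²x²) = √(0.0344² + 0.331² × 12.6²) = 4.171; v² = 0.109561.
t = (4.171 − 0.0344)/0.109561 = 37.8 days (vs. the pure-advection estimate x/v = 38.1 d).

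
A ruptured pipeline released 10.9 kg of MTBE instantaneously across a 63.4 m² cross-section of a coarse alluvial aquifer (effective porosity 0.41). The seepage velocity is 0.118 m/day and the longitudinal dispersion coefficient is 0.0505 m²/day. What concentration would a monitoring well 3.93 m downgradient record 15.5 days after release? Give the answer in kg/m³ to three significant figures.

0.0326 kg/m³

For an instantaneous plane source, C(x,t) = M/(n_e·A·√(4πDt)) · exp(−(x−vt)²/(4Dt)), with n_e·A the pore (flow) area.
Plume center vt = 0.118 × 15.5 = 1.829 m, so the well at 3.93 m is 2.101 m downgradient of the peak.
√(4πDt) = 3.136 m, giving peak height M/(n_e·A·√(4πDt)) = 10.9/(0.41 × 63.4 × 3.136) = 0.1337 kg/m³.
(x−vt)²/(4Dt) = (2.101)²/(4 × 0.0505 × 15.5) = 1.410; exp(−1.410) = 0.2441.
C = 0.1337 × 0.2441 = 0.0326 kg/m³.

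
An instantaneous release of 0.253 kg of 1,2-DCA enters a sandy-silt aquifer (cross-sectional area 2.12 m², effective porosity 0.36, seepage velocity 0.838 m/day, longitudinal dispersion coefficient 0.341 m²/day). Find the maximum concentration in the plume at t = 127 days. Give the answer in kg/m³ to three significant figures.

The peak of an instantaneous 1D plume sits at x = vt; there the Gaussian factor is 1 and C_max = M/(n_e·A·√(4πDt)), where n_e·A is the pore area the mass is dissolved in.
√(4πDt) = √(4π × 0.341 × 127) = 23.33 m, so C_max = 0.253/(0.36 × 2.12 × 23.33) = 0.0142 kg/m³.

0.0142 kg/m³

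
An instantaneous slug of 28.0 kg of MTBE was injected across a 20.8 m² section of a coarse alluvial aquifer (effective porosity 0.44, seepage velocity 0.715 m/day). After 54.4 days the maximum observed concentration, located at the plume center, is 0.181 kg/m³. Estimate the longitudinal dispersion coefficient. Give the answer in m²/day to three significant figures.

0.418 m²/day

At the plume center C_max = M/(n_e·A·√(4πDt)), so D = M²/(4πt·(n_e·A·C_max)²).
n_e·A·C_max = 0.44 × 20.8 × 0.181 = 1.657 kg/m.
D = 28.0²/(4π × 54.4 × 1.657²) = 0.418 m²/day.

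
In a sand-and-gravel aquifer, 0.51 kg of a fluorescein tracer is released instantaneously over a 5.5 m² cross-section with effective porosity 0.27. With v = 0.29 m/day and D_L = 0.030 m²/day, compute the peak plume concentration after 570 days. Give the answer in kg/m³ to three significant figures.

The peak of an instantaneous 1D plume sits at x = vt; there the Gaussian factor is 1 and C_max = M/(n_e·A·√(4πDt)), where n_e·A is the pore area the mass is dissolved in.
√(4πDt) = √(4π × 0.030 × 570) = 14.66 m, so C_max = 0.51/(0.27 × 5.5 × 14.66) = 0.0234 kg/m³.

0.0234 kg/m³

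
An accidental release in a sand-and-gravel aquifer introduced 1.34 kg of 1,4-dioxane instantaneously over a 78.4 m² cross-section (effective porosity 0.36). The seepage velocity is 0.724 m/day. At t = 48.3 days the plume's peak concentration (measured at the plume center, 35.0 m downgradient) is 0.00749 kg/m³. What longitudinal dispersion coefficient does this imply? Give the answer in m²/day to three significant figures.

At the plume center C_max = M/(n_e·A·√(4πDt)), so D = M²/(4πt·(n_e·A·C_max)²).
n_e·A·C_max = 0.36 × 78.4 × 0.00749 = 0.2114 kg/m.
D = 1.34²/(4π × 48.3 × 0.2114²) = 0.0662 m²/day.

0.0662 m²/day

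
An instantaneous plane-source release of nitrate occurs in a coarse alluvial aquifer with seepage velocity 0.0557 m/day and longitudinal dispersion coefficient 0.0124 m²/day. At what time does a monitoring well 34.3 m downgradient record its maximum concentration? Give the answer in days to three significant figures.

For the 1D instantaneous-source solution, setting ∂C/∂t = 0 at fixed x gives v²t² + 2Dt − x² = 0, so t = (√(D² + v²x²) − D)/v².
√(D² + v²x²) = √(0.0124² + 0.0557² × 34.3²) = 1.911; v² = 0.00310249.
t = (1.911 − 0.0124)/0.00310249 = 612 days (vs. the pure-advection estimate x/v = 616 d).

612 days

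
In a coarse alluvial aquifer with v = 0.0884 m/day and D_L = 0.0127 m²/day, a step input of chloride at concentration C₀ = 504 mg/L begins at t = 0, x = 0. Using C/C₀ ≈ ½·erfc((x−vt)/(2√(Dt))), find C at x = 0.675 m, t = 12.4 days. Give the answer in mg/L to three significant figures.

390 mg/L

For a continuous step input, C/C₀ ≈ ½·erfc((x−vt)/(2√(Dt))).
vt = 0.0884 × 12.4 = 1.09616 m and 2√(Dt) = 2√(0.0127 × 12.4) = 0.7937 m.
Argument (x−vt)/(2√(Dt)) = (0.675 − 1.09616)/0.7937 = -0.5306; ½·erfc(-0.5306) = 0.7735.
C = 504 × 0.7735 = 390 mg/L.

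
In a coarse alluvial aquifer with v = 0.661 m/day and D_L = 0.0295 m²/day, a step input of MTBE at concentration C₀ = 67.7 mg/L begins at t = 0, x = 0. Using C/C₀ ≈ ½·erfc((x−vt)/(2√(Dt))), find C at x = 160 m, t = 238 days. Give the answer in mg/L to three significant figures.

16.1 mg/L

For a continuous step input, C/C₀ ≈ ½·erfc((x−vt)/(2√(Dt))).
vt = 0.661 × 238 = 157.318 m and 2√(Dt) = 2√(0.0295 × 238) = 5.299 m.
Argument (x−vt)/(2√(Dt)) = (160 − 157.318)/5.299 = 0.5061; ½·erfc(0.5061) = 0.2371.
C = 67.7 × 0.2371 = 16.1 mg/L.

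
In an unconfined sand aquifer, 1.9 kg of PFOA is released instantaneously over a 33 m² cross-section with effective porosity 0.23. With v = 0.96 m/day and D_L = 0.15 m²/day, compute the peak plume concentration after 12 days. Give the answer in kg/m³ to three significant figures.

0.0526 kg/m³

The peak of an instantaneous 1D plume sits at x = vt; there the Gaussian factor is 1 and C_max = M/(n_e·A·√(4πDt)), where n_e·A is the pore area the mass is dissolved in.
√(4πDt) = √(4π × 0.15 × 12) = 4.756 m, so C_max = 1.9/(0.23 × 33 × 4.756) = 0.0526 kg/m³.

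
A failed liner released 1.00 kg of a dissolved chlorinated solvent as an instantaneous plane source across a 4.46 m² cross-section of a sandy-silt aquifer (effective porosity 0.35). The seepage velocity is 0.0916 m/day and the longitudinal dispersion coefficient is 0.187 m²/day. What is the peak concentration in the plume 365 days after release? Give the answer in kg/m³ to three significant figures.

The peak of an instantaneous 1D plume sits at x = vt; there the Gaussian factor is 1 and C_max = M/(n_e·A·√(4πDt)), where n_e·A is the pore area the mass is dissolved in.
√(4πDt) = √(4π × 0.187 × 365) = 29.29 m, so C_max = 1.00/(0.35 × 4.46 × 29.29) = 0.0219 kg/m³.

0.0219 kg/m³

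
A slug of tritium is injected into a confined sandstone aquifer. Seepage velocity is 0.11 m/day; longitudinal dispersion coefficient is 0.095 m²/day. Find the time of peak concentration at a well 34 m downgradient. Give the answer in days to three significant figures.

For the 1D instantaneous-source solution, setting ∂C/∂t = 0 at fixed x gives v²t² + 2Dt − x² = 0, so t = (√(D² + v²x²) − D)/v².
√(D² + v²x²) = √(0.095² + 0.11² × 34²) = 3.741; v² = 0.0121.
t = (3.741 − 0.095)/0.0121 = 301 days (vs. the pure-advection estimate x/v = 309 d).

301 days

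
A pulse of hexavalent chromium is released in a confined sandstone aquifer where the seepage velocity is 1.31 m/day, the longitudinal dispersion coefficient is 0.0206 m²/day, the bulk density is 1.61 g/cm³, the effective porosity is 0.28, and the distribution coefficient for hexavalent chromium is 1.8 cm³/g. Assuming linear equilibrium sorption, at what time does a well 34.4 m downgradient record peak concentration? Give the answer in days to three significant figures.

Retardation factor R = 1 + ρ_b·K_d/n = 1 + 1.61 × 1.8/0.28 = 11.35.
Sorption retards both mechanisms: v_R = v/R = 0.1154 m/day, D_R = D/R = 0.001815 m²/day.
Peak time from v_R²t² + 2D_R t − x² = 0: t = (√(D_R² + v_R²x²) − D_R)/v_R².
√(D_R² + v_R²x²) = √(0.001815² + 0.1154² × 34.4²) = 3.970; v_R² = 0.01332.
t = (3.970 − 0.001815)/0.01332 = 298 days.

298 days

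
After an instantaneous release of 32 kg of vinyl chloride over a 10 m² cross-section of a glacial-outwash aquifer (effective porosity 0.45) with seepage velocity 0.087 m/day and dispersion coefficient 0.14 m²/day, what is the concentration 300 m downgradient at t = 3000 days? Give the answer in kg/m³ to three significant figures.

For an instantaneous plane source, C(x,t) = M/(n_e·A·√(4πDt)) · exp(−(x−vt)²/(4Dt)), with n_e·A the pore (flow) area.
Plume center vt = 0.087 × 3000 = 261 m, so the well at 300 m is 39 m downgradient of the peak.
√(4πDt) = 72.65 m, giving peak height M/(n_e·A·√(4πDt)) = 32/(0.45 × 10 × 72.65) = 0.09788 kg/m³.
(x−vt)²/(4Dt) = (39)²/(4 × 0.14 × 3000) = 0.9054; exp(−0.9054) = 0.4044.
C = 0.09788 × 0.4044 = 0.0396 kg/m³.

0.0396 kg/m³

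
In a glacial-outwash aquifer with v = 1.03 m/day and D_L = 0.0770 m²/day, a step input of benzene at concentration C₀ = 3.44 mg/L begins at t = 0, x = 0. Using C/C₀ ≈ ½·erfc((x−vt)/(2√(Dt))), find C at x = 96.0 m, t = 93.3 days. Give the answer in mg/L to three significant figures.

1.76 mg/L

For a continuous step input, C/C₀ ≈ ½·erfc((x−vt)/(2√(Dt))).
vt = 1.03 × 93.3 = 96.099 m and 2√(Dt) = 2√(0.0770 × 93.3) = 5.361 m.
Argument (x−vt)/(2√(Dt)) = (96.0 − 96.099)/5.361 = -0.01847; ½·erfc(-0.01847) = 0.5104.
C = 3.44 × 0.5104 = 1.76 mg/L.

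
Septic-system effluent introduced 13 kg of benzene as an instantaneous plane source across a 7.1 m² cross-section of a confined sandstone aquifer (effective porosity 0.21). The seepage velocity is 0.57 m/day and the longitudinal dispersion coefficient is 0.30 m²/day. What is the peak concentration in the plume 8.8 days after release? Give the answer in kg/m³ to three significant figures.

1.51 kg/m³

The peak of an instantaneous 1D plume sits at x = vt; there the Gaussian factor is 1 and C_max = M/(n_e·A·√(4πDt)), where n_e·A is the pore area the mass is dissolved in.
√(4πDt) = √(4π × 0.30 × 8.8) = 5.760 m, so C_max = 13/(0.21 × 7.1 × 5.760) = 1.51 kg/m³.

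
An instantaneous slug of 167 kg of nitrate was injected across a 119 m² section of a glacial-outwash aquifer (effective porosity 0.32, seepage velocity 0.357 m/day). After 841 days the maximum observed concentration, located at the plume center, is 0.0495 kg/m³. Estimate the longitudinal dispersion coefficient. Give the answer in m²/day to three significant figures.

0.743 m²/day

At the plume center C_max = M/(n_e·A·√(4πDt)), so D = M²/(4πt·(n_e·A·C_max)²).
n_e·A·C_max = 0.32 × 119 × 0.0495 = 1.885 kg/m.
D = 167²/(4π × 841 × 1.885²) = 0.743 m²/day.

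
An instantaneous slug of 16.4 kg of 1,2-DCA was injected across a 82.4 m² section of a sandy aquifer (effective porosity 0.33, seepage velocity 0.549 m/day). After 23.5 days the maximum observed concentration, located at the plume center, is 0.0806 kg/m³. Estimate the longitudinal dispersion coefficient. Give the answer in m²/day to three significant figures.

0.190 m²/day

At the plume center C_max = M/(n_e·A·√(4πDt)), so D = M²/(4πt·(n_e·A·C_max)²).
n_e·A·C_max = 0.33 × 82.4 × 0.0806 = 2.192 kg/m.
D = 16.4²/(4π × 23.5 × 2.192²) = 0.190 m²/day.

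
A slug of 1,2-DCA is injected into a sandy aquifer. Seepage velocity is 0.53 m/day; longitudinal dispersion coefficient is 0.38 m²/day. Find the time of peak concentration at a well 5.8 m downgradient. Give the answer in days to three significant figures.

9.67 days

For the 1D instantaneous-source solution, setting ∂C/∂t = 0 at fixed x gives v²t² + 2Dt − x² = 0, so t = (√(D² + v²x²) − D)/v².
√(D² + v²x²) = √(0.38² + 0.53² × 5.8²) = 3.097; v² = 0.2809.
t = (3.097 − 0.38)/0.2809 = 9.67 days (vs. the pure-advection estimate x/v = 10.9 d).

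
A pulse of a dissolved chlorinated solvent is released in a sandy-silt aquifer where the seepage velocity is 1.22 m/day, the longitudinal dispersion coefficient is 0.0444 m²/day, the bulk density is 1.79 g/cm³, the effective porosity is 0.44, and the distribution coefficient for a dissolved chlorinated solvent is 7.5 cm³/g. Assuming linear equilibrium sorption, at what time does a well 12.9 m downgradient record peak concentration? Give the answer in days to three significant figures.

332 days

Retardation factor R = 1 + ρ_b·K_d/n = 1 + 1.79 × 7.5/0.44 = 31.51.
Sorption retards both mechanisms: v_R = v/R = 0.03872 m/day, D_R = D/R = 0.001409 m²/day.
Peak time from v_R²t² + 2D_R t − x² = 0: t = (√(D_R² + v_R²x²) − D_R)/v_R².
√(D_R² + v_R²x²) = √(0.001409² + 0.03872² × 12.9²) = 0.4995; v_R² = 0.001499.
t = (0.4995 − 0.001409)/0.001499 = 332 days.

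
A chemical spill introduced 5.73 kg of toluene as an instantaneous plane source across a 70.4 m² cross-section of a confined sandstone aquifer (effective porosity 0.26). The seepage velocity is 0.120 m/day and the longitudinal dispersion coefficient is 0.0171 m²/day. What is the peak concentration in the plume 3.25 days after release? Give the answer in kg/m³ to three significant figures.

0.375 kg/m³

The peak of an instantaneous 1D plume sits at x = vt; there the Gaussian factor is 1 and C_max = M/(n_e·A·√(4πDt)), where n_e·A is the pore area the mass is dissolved in.
√(4πDt) = √(4π × 0.0171 × 3.25) = 0.8357 m, so C_max = 5.73/(0.26 × 70.4 × 0.8357) = 0.375 kg/m³.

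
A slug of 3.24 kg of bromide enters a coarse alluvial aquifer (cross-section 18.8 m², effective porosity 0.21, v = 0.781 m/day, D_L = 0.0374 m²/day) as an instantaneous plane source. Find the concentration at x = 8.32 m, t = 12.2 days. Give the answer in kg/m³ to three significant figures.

For an instantaneous plane source, C(x,t) = M/(n_e·A·√(4πDt)) · exp(−(x−vt)²/(4Dt)), with n_e·A the pore (flow) area.
Plume center vt = 0.781 × 12.2 = 9.5282 m, so the well at 8.32 m is 1.2082 m upgradient of the peak.
√(4πDt) = 2.395 m, giving peak height M/(n_e·A·√(4πDt)) = 3.24/(0.21 × 18.8 × 2.395) = 0.3427 kg/m³.
(x−vt)²/(4Dt) = (-1.2082)²/(4 × 0.0374 × 12.2) = 0.7998; exp(−0.7998) = 0.4494.
C = 0.3427 × 0.4494 = 0.154 kg/m³.

0.154 kg/m³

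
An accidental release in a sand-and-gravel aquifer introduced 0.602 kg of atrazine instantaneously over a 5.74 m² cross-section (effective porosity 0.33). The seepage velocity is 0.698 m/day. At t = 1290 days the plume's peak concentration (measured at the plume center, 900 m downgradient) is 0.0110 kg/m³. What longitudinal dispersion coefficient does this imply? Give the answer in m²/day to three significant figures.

0.0515 m²/day

At the plume center C_max = M/(n_e·A·√(4πDt)), so D = M²/(4πt·(n_e·A·C_max)²).
n_e·A·C_max = 0.33 × 5.74 × 0.0110 = 0.02084 kg/m.
D = 0.602²/(4π × 1290 × 0.02084²) = 0.0515 m²/day.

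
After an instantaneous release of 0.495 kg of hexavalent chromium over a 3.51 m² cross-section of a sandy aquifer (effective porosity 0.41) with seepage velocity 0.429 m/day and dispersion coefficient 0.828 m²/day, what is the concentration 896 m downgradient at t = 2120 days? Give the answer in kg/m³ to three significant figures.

For an instantaneous plane source, C(x,t) = M/(n_e·A·√(4πDt)) · exp(−(x−vt)²/(4Dt)), with n_e·A the pore (flow) area.
Plume center vt = 0.429 × 2120 = 909.48 m, so the well at 896 m is 13.48 m upgradient of the peak.
√(4πDt) = 148.5 m, giving peak height M/(n_e·A·√(4πDt)) = 0.495/(0.41 × 3.51 × 148.5) = 0.002316 kg/m³.
(x−vt)²/(4Dt) = (-13.48)²/(4 × 0.828 × 2120) = 0.02588; exp(−0.02588) = 0.9745.
C = 0.002316 × 0.9745 = 0.00226 kg/m³.

0.00226 kg/m³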